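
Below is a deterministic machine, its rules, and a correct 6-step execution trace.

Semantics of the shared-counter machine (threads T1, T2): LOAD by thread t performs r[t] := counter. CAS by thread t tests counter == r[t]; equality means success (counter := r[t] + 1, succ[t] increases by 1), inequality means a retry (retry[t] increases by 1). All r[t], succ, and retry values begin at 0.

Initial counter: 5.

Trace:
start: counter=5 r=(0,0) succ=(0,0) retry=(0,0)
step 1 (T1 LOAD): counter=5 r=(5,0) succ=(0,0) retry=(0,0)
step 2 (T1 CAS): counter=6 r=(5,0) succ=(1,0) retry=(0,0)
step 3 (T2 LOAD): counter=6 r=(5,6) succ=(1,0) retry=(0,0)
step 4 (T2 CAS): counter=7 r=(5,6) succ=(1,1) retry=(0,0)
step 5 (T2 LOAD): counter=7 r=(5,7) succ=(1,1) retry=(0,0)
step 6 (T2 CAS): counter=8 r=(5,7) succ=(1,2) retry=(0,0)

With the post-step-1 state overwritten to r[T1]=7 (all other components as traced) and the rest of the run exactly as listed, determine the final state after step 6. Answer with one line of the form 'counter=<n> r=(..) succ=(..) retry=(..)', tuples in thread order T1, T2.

state after step 1 := counter=5 r=(7,0) succ=(0,0) retry=(0,0)
step 2 (T1 CAS): counter=5 r=(7,0) succ=(0,0) retry=(1,0)
step 3 (T2 LOAD): counter=5 r=(7,5) succ=(0,0) retry=(1,0)
step 4 (T2 CAS): counter=6 r=(7,5) succ=(0,1) retry=(1,0)
step 5 (T2 LOAD): counter=6 r=(7,6) succ=(0,1) retry=(1,0)
step 6 (T2 CAS): counter=7 r=(7,6) succ=(0,2) retry=(1,0)

counter=7 r=(7,6) succ=(0,2) retry=(1,0)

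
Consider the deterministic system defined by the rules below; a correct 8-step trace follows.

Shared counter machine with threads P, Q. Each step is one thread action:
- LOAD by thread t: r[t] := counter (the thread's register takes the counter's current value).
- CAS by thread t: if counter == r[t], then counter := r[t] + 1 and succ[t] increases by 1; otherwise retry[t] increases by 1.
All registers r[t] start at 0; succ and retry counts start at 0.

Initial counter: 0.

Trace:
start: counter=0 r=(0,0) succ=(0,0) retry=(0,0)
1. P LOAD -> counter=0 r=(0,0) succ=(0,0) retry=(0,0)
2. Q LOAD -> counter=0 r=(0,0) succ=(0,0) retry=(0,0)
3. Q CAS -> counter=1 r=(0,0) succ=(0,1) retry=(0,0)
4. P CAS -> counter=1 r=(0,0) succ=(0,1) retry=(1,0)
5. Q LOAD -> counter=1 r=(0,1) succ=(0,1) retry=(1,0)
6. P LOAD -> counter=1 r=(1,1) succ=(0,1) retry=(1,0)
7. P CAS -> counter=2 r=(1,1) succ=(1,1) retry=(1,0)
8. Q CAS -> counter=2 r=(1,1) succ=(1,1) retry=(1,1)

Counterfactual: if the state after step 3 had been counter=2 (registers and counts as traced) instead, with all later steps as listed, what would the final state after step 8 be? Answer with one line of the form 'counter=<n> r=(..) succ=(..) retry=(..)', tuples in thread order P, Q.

state after step 3 := counter=2 r=(0,0) succ=(0,1) retry=(0,0)
4. P CAS -> counter=2 r=(0,0) succ=(0,1) retry=(1,0)
5. Q LOAD -> counter=2 r=(0,2) succ=(0,1) retry=(1,0)
6. P LOAD -> counter=2 r=(2,2) succ=(0,1) retry=(1,0)
7. P CAS -> counter=3 r=(2,2) succ=(1,1) retry=(1,0)
8. Q CAS -> counter=3 r=(2,2) succ=(1,1) retry=(1,1)

counter=3 r=(2,2) succ=(1,1) retry=(1,1)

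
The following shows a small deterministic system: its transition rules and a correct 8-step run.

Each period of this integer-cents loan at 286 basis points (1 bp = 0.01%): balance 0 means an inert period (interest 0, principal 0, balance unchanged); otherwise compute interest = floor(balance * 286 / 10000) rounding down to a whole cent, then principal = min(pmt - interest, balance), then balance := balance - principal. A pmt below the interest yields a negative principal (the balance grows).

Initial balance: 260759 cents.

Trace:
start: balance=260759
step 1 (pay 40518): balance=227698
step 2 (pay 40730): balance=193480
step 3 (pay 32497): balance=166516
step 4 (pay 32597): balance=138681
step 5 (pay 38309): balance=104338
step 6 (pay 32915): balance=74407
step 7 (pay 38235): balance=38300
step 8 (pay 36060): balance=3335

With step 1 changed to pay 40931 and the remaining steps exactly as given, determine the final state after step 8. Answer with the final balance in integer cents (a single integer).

2830

(re-executing from step 1 with the substitution; state before step 1: balance=260759)
step 1 (pay 40931): balance=227285
step 2 (pay 40730): balance=193055
step 3 (pay 32497): balance=166079
step 4 (pay 32597): balance=138231
step 5 (pay 38309): balance=103875
step 6 (pay 32915): balance=73930
step 7 (pay 38235): balance=37809
step 8 (pay 36060): balance=2830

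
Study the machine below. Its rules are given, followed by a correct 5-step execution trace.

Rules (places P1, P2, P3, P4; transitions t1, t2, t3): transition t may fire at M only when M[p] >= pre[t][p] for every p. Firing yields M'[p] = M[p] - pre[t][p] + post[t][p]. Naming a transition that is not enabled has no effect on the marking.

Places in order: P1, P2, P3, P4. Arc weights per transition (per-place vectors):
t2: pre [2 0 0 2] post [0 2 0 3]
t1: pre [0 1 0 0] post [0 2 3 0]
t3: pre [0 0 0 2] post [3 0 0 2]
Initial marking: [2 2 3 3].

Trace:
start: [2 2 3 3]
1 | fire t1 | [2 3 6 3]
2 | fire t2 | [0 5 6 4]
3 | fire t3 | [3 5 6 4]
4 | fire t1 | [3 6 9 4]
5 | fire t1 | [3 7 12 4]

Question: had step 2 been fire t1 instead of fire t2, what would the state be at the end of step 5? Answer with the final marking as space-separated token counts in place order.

5 6 15 3

(re-executing from step 2 with the substitution; state before step 2: [2 3 6 3])
2 | fire t1 | [2 4 9 3]
3 | fire t3 | [5 4 9 3]
4 | fire t1 | [5 5 12 3]
5 | fire t1 | [5 6 15 3]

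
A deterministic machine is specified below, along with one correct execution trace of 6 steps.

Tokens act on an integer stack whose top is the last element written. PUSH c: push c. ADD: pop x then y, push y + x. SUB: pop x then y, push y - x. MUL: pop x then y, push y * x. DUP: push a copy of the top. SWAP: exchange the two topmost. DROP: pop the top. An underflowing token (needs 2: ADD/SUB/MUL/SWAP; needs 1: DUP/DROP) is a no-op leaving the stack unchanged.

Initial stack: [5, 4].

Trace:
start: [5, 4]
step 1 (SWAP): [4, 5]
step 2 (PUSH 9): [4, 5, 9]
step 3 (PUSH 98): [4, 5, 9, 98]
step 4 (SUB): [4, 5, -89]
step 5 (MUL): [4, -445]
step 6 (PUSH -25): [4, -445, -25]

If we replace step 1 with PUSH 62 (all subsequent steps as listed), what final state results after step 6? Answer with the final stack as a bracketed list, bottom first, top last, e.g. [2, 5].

(re-executing from step 1 with the substitution; state before step 1: [5, 4])
step 1 (PUSH 62): [5, 4, 62]
step 2 (PUSH 9): [5, 4, 62, 9]
step 3 (PUSH 98): [5, 4, 62, 9, 98]
step 4 (SUB): [5, 4, 62, -89]
step 5 (MUL): [5, 4, -5518]
step 6 (PUSH -25): [5, 4, -5518, -25]

[5, 4, -5518, -25]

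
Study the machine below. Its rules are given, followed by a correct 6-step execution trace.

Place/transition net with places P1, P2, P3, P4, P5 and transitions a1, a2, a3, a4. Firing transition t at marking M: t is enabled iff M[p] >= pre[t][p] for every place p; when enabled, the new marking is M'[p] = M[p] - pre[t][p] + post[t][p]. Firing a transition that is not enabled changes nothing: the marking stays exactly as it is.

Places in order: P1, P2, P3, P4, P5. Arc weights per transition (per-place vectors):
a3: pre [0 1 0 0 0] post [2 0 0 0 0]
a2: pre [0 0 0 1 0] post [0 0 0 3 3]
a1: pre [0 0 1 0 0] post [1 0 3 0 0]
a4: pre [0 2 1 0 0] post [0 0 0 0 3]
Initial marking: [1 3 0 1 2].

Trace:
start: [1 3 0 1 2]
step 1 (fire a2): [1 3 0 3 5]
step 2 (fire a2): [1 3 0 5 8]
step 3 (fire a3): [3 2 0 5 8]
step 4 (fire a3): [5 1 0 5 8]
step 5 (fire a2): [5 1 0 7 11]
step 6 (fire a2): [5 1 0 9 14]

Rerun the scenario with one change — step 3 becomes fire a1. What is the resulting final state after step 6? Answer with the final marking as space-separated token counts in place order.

(re-executing from step 3 with the substitution; state before step 3: [1 3 0 5 8])
step 3 (fire a1): [1 3 0 5 8]
step 4 (fire a3): [3 2 0 5 8]
step 5 (fire a2): [3 2 0 7 11]
step 6 (fire a2): [3 2 0 9 14]

3 2 0 9 14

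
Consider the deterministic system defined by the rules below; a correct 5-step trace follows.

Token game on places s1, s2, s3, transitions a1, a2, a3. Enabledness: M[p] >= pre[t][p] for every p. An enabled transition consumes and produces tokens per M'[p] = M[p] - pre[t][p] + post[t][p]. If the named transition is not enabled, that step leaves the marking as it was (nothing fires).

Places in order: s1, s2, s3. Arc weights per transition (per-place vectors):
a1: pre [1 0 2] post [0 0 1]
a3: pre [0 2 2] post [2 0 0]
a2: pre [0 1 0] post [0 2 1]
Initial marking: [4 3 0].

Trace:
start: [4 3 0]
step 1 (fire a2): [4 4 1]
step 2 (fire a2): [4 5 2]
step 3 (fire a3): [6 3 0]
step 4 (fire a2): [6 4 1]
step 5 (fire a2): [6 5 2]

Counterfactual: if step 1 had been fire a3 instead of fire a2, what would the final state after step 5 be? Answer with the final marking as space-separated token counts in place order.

(re-executing from step 1 with the substitution; state before step 1: [4 3 0])
step 1 (fire a3): [4 3 0]
step 2 (fire a2): [4 4 1]
step 3 (fire a3): [4 4 1]
step 4 (fire a2): [4 5 2]
step 5 (fire a2): [4 6 3]

4 6 3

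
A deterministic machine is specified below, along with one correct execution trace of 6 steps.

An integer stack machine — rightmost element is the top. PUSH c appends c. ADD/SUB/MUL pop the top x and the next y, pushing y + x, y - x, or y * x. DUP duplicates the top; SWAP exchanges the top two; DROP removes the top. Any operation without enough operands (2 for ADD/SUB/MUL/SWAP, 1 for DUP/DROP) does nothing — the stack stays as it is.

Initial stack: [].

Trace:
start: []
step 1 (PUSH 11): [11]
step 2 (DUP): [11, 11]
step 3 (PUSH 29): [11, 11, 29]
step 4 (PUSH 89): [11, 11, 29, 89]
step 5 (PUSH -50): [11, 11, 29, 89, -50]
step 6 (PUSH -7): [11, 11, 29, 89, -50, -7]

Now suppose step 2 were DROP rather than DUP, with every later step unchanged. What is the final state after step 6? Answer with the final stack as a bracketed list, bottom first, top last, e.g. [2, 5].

[29, 89, -50, -7]

(re-executing from step 2 with the substitution; state before step 2: [11])
step 2 (DROP): []
step 3 (PUSH 29): [29]
step 4 (PUSH 89): [29, 89]
step 5 (PUSH -50): [29, 89, -50]
step 6 (PUSH -7): [29, 89, -50, -7]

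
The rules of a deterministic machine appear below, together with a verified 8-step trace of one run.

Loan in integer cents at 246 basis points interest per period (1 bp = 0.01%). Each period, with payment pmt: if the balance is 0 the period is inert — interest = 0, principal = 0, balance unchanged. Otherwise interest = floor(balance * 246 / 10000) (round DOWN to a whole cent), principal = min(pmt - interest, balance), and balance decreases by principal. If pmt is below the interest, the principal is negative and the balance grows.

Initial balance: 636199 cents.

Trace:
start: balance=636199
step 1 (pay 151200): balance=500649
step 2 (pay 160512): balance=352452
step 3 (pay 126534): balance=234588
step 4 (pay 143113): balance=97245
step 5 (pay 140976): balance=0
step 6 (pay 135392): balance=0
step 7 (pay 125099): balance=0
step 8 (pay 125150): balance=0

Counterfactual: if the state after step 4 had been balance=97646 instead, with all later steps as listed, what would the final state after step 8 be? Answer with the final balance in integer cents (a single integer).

0

state after step 4 := balance=97646
step 5 (pay 140976): balance=0
step 6 (pay 135392): balance=0
step 7 (pay 125099): balance=0
step 8 (pay 125150): balance=0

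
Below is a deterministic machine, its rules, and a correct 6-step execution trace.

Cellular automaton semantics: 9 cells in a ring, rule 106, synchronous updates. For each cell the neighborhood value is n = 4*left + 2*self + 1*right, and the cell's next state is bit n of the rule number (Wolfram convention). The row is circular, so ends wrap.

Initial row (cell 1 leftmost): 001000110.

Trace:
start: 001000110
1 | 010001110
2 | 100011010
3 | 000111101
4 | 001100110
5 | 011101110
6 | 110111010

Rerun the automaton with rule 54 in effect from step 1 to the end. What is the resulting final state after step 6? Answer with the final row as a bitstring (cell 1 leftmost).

100011111

(re-executing steps 1..6 under rule 54; state before step 1: 001000110)
1 | 011101001
2 | 100011111
3 | 010100000
4 | 111110000
5 | 000001001
6 | 100011111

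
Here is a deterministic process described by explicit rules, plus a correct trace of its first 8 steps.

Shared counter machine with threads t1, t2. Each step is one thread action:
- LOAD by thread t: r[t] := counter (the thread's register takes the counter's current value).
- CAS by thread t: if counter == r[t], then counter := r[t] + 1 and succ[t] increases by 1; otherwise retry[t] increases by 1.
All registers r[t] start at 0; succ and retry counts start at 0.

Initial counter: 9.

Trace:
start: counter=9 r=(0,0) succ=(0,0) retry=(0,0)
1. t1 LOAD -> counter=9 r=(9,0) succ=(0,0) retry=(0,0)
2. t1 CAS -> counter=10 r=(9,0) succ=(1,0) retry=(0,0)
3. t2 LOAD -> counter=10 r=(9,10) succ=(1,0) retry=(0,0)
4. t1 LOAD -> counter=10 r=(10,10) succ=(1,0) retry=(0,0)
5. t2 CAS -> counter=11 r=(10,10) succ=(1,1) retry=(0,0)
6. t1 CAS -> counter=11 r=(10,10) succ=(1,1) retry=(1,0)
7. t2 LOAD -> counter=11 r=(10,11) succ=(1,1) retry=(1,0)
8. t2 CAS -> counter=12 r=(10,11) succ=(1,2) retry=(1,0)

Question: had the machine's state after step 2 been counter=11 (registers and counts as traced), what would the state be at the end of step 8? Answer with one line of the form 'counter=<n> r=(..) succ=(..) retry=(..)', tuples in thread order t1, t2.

state after step 2 := counter=11 r=(9,0) succ=(1,0) retry=(0,0)
3. t2 LOAD -> counter=11 r=(9,11) succ=(1,0) retry=(0,0)
4. t1 LOAD -> counter=11 r=(11,11) succ=(1,0) retry=(0,0)
5. t2 CAS -> counter=12 r=(11,11) succ=(1,1) retry=(0,0)
6. t1 CAS -> counter=12 r=(11,11) succ=(1,1) retry=(1,0)
7. t2 LOAD -> counter=12 r=(11,12) succ=(1,1) retry=(1,0)
8. t2 CAS -> counter=13 r=(11,12) succ=(1,2) retry=(1,0)

counter=13 r=(11,12) succ=(1,2) retry=(1,0)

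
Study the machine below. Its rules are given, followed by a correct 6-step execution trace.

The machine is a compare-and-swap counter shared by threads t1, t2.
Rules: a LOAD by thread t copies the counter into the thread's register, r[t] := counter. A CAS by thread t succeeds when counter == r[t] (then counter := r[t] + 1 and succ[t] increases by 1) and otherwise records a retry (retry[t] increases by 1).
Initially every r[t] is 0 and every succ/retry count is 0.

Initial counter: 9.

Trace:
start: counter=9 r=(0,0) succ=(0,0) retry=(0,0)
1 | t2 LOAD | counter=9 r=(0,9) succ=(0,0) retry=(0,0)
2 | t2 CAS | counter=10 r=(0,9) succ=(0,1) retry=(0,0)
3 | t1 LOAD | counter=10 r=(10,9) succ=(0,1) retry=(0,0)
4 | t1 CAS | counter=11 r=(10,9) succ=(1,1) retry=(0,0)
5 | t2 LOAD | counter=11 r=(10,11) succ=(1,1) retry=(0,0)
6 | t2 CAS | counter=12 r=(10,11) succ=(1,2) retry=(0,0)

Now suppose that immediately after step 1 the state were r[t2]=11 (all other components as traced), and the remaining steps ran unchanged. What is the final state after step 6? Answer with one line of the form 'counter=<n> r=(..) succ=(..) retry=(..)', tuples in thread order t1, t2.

counter=11 r=(9,10) succ=(1,1) retry=(0,1)

state after step 1 := counter=9 r=(0,11) succ=(0,0) retry=(0,0)
2 | t2 CAS | counter=9 r=(0,11) succ=(0,0) retry=(0,1)
3 | t1 LOAD | counter=9 r=(9,11) succ=(0,0) retry=(0,1)
4 | t1 CAS | counter=10 r=(9,11) succ=(1,0) retry=(0,1)
5 | t2 LOAD | counter=10 r=(9,10) succ=(1,0) retry=(0,1)
6 | t2 CAS | counter=11 r=(9,10) succ=(1,1) retry=(0,1)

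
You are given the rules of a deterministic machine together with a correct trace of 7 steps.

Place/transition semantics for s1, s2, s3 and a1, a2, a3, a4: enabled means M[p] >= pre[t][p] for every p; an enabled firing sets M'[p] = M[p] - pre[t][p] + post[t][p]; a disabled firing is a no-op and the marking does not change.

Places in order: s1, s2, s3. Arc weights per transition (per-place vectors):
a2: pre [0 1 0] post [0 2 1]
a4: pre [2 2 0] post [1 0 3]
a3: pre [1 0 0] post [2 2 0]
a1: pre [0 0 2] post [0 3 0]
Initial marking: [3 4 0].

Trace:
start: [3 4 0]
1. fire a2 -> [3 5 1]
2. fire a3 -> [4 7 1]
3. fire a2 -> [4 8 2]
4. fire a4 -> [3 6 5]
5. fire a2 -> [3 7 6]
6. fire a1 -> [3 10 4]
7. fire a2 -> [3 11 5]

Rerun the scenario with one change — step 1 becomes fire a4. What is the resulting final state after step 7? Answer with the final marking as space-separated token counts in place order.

2 8 7

(re-executing from step 1 with the substitution; state before step 1: [3 4 0])
1. fire a4 -> [2 2 3]
2. fire a3 -> [3 4 3]
3. fire a2 -> [3 5 4]
4. fire a4 -> [2 3 7]
5. fire a2 -> [2 4 8]
6. fire a1 -> [2 7 6]
7. fire a2 -> [2 8 7]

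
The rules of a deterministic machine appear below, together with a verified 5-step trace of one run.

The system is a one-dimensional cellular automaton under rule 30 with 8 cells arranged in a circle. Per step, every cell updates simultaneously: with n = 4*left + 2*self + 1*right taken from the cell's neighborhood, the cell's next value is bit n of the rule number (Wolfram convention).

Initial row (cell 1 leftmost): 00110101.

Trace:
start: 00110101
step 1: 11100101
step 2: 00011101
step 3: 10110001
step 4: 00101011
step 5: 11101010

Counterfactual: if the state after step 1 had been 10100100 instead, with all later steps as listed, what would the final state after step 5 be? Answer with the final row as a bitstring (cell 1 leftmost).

11001000

state after step 1 := 10100100
step 2: 10111111
step 3: 00100000
step 4: 01110000
step 5: 11001000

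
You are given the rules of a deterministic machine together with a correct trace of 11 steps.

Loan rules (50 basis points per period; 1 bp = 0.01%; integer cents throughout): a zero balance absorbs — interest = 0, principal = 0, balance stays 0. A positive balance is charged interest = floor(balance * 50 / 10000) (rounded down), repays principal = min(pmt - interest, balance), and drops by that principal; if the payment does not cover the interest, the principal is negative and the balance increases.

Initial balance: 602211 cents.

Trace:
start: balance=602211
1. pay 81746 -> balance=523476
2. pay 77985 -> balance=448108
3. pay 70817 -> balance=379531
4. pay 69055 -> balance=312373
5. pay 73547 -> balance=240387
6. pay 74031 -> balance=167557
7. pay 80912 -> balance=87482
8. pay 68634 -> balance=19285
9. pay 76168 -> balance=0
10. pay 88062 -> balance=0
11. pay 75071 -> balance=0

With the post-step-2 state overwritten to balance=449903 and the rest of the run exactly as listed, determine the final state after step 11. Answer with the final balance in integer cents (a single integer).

0

state after step 2 := balance=449903
3. pay 70817 -> balance=381335
4. pay 69055 -> balance=314186
5. pay 73547 -> balance=242209
6. pay 74031 -> balance=169389
7. pay 80912 -> balance=89323
8. pay 68634 -> balance=21135
9. pay 76168 -> balance=0
10. pay 88062 -> balance=0
11. pay 75071 -> balance=0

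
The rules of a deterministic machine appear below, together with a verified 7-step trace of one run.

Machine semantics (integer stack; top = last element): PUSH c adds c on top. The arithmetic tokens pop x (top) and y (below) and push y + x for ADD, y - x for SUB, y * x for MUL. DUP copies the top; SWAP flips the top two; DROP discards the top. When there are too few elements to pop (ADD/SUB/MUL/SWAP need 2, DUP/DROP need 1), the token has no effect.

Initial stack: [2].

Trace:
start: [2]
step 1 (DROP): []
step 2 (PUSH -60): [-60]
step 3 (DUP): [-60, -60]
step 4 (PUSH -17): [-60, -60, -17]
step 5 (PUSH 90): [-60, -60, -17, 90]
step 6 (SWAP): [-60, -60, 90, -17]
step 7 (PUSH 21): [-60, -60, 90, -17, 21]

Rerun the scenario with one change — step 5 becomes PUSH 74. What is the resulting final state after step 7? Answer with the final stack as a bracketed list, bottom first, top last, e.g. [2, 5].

[-60, -60, 74, -17, 21]

(re-executing from step 5 with the substitution; state before step 5: [-60, -60, -17])
step 5 (PUSH 74): [-60, -60, -17, 74]
step 6 (SWAP): [-60, -60, 74, -17]
step 7 (PUSH 21): [-60, -60, 74, -17, 21]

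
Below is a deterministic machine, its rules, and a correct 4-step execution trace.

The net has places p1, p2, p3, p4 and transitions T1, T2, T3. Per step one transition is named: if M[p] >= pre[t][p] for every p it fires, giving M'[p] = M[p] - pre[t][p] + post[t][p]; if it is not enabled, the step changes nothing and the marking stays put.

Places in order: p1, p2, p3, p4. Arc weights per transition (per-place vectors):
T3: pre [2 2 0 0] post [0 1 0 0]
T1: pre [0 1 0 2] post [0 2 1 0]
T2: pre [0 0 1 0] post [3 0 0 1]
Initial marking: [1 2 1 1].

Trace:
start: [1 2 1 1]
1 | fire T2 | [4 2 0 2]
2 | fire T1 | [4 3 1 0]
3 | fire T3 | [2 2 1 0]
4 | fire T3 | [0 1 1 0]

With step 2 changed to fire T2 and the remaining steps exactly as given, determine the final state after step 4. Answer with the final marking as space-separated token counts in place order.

2 1 0 2

(re-executing from step 2 with the substitution; state before step 2: [4 2 0 2])
2 | fire T2 | [4 2 0 2]
3 | fire T3 | [2 1 0 2]
4 | fire T3 | [2 1 0 2]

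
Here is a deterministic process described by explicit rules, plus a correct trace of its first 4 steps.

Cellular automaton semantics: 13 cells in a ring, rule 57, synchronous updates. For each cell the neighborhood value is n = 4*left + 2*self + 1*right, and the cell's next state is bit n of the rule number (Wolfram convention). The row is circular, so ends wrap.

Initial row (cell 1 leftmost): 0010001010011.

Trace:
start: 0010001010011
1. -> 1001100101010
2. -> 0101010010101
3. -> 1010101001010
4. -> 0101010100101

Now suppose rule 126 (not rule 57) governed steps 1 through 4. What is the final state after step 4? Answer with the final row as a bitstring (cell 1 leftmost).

0111111100000

(re-executing steps 1..4 under rule 126; state before step 1: 0010001010011)
1. -> 1111011111111
2. -> 0001110000000
3. -> 0011011000000
4. -> 0111111100000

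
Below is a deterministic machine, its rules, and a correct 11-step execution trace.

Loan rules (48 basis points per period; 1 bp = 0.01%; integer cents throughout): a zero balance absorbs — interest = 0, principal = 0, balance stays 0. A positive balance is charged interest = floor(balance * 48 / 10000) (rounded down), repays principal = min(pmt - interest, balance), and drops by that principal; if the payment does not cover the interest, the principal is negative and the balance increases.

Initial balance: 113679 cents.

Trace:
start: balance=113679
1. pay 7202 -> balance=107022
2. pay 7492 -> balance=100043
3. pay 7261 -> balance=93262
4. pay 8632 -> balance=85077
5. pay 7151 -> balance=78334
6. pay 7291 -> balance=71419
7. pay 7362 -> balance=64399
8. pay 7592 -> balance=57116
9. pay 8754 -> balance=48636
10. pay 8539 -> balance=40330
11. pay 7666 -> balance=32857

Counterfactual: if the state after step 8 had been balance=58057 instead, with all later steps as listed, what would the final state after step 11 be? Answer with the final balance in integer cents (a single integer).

33811

state after step 8 := balance=58057
9. pay 8754 -> balance=49581
10. pay 8539 -> balance=41279
11. pay 7666 -> balance=33811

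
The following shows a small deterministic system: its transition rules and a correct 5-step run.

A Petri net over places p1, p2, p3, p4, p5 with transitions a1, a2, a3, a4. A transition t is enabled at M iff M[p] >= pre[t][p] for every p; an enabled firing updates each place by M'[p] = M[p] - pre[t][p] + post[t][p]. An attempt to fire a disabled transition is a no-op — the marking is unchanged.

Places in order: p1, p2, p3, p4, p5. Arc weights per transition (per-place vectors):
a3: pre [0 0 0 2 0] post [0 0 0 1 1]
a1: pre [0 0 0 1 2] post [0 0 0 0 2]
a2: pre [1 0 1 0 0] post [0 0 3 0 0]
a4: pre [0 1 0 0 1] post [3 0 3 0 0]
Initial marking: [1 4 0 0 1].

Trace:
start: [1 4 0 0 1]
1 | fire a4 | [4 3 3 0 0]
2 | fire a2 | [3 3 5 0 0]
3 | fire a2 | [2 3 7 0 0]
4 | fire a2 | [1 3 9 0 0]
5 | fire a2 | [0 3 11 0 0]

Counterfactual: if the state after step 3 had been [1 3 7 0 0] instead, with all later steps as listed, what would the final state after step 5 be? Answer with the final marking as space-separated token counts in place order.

state after step 3 := [1 3 7 0 0]
4 | fire a2 | [0 3 9 0 0]
5 | fire a2 | [0 3 9 0 0]

0 3 9 0 0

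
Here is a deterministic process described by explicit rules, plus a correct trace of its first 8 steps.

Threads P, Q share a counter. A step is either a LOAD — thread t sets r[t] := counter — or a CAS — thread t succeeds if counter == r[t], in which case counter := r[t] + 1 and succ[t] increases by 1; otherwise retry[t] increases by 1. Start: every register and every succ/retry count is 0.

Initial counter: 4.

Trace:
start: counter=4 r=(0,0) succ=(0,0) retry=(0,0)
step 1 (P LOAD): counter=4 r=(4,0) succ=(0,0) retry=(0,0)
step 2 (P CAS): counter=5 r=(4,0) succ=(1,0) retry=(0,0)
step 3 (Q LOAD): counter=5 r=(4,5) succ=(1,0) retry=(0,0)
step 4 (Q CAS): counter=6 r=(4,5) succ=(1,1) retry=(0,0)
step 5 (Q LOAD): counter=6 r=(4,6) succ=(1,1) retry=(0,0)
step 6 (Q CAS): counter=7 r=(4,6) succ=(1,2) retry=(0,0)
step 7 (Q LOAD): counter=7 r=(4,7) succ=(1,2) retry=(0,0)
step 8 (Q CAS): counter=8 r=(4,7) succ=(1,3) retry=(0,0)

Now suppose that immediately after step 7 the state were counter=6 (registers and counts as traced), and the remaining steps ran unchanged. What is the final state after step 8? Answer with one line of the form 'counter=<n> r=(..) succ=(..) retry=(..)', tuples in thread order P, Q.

counter=6 r=(4,7) succ=(1,2) retry=(0,1)

state after step 7 := counter=6 r=(4,7) succ=(1,2) retry=(0,0)
step 8 (Q CAS): counter=6 r=(4,7) succ=(1,2) retry=(0,1)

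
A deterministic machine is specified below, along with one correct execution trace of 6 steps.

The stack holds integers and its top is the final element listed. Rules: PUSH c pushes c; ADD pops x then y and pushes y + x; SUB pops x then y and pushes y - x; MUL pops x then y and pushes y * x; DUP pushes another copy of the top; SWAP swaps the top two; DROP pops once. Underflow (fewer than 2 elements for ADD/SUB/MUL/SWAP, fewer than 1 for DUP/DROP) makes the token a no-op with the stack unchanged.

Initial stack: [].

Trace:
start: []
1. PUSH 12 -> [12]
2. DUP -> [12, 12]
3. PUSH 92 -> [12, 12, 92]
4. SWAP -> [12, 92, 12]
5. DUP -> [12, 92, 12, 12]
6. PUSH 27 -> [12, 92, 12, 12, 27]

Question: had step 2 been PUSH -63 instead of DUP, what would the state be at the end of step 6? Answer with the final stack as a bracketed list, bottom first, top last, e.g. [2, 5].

[12, 92, -63, -63, 27]

(re-executing from step 2 with the substitution; state before step 2: [12])
2. PUSH -63 -> [12, -63]
3. PUSH 92 -> [12, -63, 92]
4. SWAP -> [12, 92, -63]
5. DUP -> [12, 92, -63, -63]
6. PUSH 27 -> [12, 92, -63, -63, 27]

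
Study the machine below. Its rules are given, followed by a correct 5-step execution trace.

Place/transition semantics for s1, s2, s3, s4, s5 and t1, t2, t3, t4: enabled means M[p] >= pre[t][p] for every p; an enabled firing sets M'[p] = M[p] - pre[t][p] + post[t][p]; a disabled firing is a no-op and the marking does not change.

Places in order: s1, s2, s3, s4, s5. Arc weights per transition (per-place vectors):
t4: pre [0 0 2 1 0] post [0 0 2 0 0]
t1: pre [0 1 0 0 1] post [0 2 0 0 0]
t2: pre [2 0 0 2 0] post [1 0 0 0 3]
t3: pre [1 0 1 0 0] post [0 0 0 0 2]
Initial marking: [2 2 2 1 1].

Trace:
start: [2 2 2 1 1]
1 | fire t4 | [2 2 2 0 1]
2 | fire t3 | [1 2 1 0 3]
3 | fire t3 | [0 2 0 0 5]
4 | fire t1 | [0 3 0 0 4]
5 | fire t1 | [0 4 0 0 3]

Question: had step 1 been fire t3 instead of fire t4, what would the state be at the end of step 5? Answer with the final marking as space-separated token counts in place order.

(re-executing from step 1 with the substitution; state before step 1: [2 2 2 1 1])
1 | fire t3 | [1 2 1 1 3]
2 | fire t3 | [0 2 0 1 5]
3 | fire t3 | [0 2 0 1 5]
4 | fire t1 | [0 3 0 1 4]
5 | fire t1 | [0 4 0 1 3]

0 4 0 1 3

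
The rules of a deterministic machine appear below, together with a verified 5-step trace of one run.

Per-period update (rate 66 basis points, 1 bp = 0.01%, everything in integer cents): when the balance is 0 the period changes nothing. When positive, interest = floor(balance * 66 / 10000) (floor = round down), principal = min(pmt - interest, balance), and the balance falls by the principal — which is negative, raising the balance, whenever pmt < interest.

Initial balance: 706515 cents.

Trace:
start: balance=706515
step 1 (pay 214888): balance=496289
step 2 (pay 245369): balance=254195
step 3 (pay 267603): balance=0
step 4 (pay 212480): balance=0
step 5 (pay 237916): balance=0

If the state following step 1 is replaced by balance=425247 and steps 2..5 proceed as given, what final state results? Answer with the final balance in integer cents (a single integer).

state after step 1 := balance=425247
step 2 (pay 245369): balance=182684
step 3 (pay 267603): balance=0
step 4 (pay 212480): balance=0
step 5 (pay 237916): balance=0

0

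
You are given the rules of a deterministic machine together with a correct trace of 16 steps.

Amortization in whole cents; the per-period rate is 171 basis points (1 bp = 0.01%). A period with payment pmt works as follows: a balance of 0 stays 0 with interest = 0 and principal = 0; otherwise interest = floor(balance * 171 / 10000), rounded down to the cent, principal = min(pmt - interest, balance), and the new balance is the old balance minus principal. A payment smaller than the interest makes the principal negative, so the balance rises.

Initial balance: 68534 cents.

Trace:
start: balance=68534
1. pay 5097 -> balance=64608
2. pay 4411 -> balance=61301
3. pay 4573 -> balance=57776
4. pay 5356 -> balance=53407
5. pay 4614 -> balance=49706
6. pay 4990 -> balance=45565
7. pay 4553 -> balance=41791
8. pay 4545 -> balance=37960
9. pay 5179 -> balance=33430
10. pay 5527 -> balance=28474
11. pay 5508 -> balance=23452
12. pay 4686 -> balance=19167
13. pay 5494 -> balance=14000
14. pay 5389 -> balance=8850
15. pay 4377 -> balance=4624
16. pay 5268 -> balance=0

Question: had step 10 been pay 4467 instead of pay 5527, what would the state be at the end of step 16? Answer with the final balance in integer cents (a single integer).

608

(re-executing from step 10 with the substitution; state before step 10: balance=33430)
10. pay 4467 -> balance=29534
11. pay 5508 -> balance=24531
12. pay 4686 -> balance=20264
13. pay 5494 -> balance=15116
14. pay 5389 -> balance=9985
15. pay 4377 -> balance=5778
16. pay 5268 -> balance=608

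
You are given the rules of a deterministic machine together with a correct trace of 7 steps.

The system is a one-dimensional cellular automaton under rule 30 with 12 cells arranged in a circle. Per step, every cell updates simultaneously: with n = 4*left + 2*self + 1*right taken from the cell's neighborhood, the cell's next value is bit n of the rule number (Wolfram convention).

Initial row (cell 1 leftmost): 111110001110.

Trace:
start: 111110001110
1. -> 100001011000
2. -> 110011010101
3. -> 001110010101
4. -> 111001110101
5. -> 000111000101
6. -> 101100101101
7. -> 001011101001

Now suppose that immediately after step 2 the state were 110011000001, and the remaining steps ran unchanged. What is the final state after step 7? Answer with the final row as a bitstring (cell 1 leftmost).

state after step 2 := 110011000001
3. -> 001110100011
4. -> 111000110110
5. -> 100101100100
6. -> 111101011111
7. -> 000001010000

000001010000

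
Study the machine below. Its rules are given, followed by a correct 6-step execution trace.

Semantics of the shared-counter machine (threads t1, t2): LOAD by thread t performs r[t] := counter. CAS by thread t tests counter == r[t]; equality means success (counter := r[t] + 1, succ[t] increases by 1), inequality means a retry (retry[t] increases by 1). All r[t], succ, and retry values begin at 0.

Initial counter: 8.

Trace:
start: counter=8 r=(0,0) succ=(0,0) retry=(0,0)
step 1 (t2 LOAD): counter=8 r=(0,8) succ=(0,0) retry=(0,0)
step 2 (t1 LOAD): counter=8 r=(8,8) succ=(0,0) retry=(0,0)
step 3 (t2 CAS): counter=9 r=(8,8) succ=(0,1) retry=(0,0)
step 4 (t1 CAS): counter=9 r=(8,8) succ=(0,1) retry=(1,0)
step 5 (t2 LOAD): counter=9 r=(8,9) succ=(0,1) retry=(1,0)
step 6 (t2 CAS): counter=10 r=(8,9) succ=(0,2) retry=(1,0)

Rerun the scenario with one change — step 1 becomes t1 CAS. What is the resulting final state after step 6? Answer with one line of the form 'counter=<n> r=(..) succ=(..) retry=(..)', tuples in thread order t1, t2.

counter=10 r=(8,9) succ=(1,1) retry=(1,1)

(re-executing from step 1 with the substitution; state before step 1: counter=8 r=(0,0) succ=(0,0) retry=(0,0))
step 1 (t1 CAS): counter=8 r=(0,0) succ=(0,0) retry=(1,0)
step 2 (t1 LOAD): counter=8 r=(8,0) succ=(0,0) retry=(1,0)
step 3 (t2 CAS): counter=8 r=(8,0) succ=(0,0) retry=(1,1)
step 4 (t1 CAS): counter=9 r=(8,0) succ=(1,0) retry=(1,1)
step 5 (t2 LOAD): counter=9 r=(8,9) succ=(1,0) retry=(1,1)
step 6 (t2 CAS): counter=10 r=(8,9) succ=(1,1) retry=(1,1)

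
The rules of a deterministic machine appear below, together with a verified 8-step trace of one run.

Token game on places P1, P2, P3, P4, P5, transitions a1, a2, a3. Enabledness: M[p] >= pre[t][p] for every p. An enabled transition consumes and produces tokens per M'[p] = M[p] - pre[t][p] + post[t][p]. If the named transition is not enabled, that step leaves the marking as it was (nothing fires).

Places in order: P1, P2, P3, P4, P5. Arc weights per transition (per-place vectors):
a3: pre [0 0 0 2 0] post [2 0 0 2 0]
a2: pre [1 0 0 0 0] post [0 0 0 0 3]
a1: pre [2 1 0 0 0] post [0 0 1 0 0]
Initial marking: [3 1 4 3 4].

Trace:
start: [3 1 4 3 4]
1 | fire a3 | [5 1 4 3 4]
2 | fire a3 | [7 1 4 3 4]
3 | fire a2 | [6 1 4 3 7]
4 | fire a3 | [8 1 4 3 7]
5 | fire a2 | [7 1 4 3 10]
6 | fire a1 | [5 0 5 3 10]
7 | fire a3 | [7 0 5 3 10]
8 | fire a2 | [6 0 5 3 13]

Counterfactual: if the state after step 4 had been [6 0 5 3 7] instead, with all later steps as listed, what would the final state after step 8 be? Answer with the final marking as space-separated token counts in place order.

state after step 4 := [6 0 5 3 7]
5 | fire a2 | [5 0 5 3 10]
6 | fire a1 | [5 0 5 3 10]
7 | fire a3 | [7 0 5 3 10]
8 | fire a2 | [6 0 5 3 13]

6 0 5 3 13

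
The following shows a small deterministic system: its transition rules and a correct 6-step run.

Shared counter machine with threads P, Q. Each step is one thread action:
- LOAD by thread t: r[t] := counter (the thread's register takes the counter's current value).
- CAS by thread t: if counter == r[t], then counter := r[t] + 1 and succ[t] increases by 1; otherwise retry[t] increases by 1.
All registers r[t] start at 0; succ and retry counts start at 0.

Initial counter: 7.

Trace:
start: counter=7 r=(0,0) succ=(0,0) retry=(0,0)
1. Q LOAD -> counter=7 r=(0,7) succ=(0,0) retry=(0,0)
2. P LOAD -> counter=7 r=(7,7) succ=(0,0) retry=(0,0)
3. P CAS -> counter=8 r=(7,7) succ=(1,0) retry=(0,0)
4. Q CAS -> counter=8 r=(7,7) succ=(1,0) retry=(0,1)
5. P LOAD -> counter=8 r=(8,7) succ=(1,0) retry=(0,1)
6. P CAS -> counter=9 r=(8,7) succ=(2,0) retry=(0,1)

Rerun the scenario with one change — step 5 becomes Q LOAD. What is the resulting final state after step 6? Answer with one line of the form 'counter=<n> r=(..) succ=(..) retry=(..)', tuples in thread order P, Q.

(re-executing from step 5 with the substitution; state before step 5: counter=8 r=(7,7) succ=(1,0) retry=(0,1))
5. Q LOAD -> counter=8 r=(7,8) succ=(1,0) retry=(0,1)
6. P CAS -> counter=8 r=(7,8) succ=(1,0) retry=(1,1)

counter=8 r=(7,8) succ=(1,0) retry=(1,1)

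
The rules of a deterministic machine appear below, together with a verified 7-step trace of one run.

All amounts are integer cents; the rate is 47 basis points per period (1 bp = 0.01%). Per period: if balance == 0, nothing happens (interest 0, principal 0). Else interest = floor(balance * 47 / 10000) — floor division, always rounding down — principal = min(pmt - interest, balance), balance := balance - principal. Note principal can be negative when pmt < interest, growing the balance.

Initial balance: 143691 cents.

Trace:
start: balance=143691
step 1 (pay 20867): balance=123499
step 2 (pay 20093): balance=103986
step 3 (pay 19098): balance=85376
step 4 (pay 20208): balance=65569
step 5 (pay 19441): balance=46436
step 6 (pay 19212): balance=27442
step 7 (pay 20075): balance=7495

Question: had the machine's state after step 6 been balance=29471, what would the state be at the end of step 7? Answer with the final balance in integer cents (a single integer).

9534

state after step 6 := balance=29471
step 7 (pay 20075): balance=9534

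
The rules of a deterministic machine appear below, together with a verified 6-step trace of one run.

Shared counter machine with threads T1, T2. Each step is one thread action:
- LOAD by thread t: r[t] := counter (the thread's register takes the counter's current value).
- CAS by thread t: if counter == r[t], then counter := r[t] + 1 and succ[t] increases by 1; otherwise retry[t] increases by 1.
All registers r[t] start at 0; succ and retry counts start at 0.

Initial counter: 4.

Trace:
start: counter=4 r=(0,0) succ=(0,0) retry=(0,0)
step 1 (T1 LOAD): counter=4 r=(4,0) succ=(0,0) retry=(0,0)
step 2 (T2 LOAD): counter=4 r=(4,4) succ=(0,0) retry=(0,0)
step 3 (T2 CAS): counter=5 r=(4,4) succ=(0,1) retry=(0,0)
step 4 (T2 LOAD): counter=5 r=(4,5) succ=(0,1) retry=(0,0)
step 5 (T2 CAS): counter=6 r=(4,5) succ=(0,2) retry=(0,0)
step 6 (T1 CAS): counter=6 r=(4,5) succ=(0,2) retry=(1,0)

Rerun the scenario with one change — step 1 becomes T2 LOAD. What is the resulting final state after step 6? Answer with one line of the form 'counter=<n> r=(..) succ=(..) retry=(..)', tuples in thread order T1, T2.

counter=6 r=(0,5) succ=(0,2) retry=(1,0)

(re-executing from step 1 with the substitution; state before step 1: counter=4 r=(0,0) succ=(0,0) retry=(0,0))
step 1 (T2 LOAD): counter=4 r=(0,4) succ=(0,0) retry=(0,0)
step 2 (T2 LOAD): counter=4 r=(0,4) succ=(0,0) retry=(0,0)
step 3 (T2 CAS): counter=5 r=(0,4) succ=(0,1) retry=(0,0)
step 4 (T2 LOAD): counter=5 r=(0,5) succ=(0,1) retry=(0,0)
step 5 (T2 CAS): counter=6 r=(0,5) succ=(0,2) retry=(0,0)
step 6 (T1 CAS): counter=6 r=(0,5) succ=(0,2) retry=(1,0)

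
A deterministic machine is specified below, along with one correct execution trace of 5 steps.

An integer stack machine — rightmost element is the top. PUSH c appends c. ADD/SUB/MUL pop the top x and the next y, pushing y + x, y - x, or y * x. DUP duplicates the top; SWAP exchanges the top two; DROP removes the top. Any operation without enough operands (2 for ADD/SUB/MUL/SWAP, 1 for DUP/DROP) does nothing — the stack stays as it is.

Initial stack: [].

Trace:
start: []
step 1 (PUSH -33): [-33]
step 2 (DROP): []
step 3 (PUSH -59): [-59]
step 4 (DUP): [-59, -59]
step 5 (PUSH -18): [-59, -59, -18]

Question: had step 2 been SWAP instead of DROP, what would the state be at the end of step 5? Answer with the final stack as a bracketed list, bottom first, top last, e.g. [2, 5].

[-33, -59, -59, -18]

(re-executing from step 2 with the substitution; state before step 2: [-33])
step 2 (SWAP): [-33]
step 3 (PUSH -59): [-33, -59]
step 4 (DUP): [-33, -59, -59]
step 5 (PUSH -18): [-33, -59, -59, -18]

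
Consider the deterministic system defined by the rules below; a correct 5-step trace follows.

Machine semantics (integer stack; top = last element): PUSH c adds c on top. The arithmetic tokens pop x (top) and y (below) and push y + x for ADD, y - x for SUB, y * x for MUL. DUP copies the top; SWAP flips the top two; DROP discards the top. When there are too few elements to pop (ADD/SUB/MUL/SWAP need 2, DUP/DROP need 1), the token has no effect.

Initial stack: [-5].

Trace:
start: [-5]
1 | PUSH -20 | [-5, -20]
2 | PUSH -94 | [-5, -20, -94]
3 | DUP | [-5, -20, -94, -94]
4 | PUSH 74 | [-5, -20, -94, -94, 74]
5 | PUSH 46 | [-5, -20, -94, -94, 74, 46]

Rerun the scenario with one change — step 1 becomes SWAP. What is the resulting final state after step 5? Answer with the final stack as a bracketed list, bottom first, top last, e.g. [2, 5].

[-5, -94, -94, 74, 46]

(re-executing from step 1 with the substitution; state before step 1: [-5])
1 | SWAP | [-5]
2 | PUSH -94 | [-5, -94]
3 | DUP | [-5, -94, -94]
4 | PUSH 74 | [-5, -94, -94, 74]
5 | PUSH 46 | [-5, -94, -94, 74, 46]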